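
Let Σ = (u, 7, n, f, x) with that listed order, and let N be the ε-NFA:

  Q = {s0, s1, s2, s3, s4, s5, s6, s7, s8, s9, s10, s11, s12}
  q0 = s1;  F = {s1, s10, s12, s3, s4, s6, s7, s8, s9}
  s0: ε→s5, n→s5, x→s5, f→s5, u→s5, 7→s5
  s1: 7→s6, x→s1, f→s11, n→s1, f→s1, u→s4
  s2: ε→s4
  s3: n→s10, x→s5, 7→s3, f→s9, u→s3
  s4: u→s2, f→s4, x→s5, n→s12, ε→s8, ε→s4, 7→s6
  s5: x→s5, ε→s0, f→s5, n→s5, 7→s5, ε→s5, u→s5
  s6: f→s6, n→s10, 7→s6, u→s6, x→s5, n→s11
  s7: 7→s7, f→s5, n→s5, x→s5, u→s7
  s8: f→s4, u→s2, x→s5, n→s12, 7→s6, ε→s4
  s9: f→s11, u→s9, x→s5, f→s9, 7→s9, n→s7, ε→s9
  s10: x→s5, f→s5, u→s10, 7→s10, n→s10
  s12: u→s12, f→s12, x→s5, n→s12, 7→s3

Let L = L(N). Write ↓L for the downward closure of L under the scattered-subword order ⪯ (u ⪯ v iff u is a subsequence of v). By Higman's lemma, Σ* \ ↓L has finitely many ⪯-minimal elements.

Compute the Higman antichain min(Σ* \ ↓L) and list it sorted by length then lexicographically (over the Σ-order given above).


A = [ux, 7x, 7nf, un7fnn].

|Q|=13, |F|=9, |δ|=66 (8 ε).
min D↑ (9 st, q0=0, F={4}): 0:u→1,7→2,n→0,f→0,x→0 1:u→1,7→2,n→3,f→1,x→4 2:u→2,7→2,n→5,f→2,x→4 3:u→3,7→6,n→3,f→3,x→4 4:u→4,7→4,n→4,f→4,x→4 5:u→5,7→5,n→5,f→4,x→4 6:u→6,7→6,n→5,f→7,x→4 7:u→7,7→7,n→8,f→7,x→4 8:u→8,7→8,n→4,f→4,x→4.
'ux': run [13, 12, 2] end={s0,s5} rej; 2/2 del acc.
'7x': run [13, 8, 2] end={s0,s5} — reject; 2/2 del acc.
'7nf': N↓-sim [13, 8, 5, 2] end={s0,s5} — reject; 3/3 del acc.
'un7fnn': run [13, 12, 8, 7, 5, 3, 2] end={s0,s5} ∉↓L; 6/6 deletions ∈↓L.
4 minimals (antichain).


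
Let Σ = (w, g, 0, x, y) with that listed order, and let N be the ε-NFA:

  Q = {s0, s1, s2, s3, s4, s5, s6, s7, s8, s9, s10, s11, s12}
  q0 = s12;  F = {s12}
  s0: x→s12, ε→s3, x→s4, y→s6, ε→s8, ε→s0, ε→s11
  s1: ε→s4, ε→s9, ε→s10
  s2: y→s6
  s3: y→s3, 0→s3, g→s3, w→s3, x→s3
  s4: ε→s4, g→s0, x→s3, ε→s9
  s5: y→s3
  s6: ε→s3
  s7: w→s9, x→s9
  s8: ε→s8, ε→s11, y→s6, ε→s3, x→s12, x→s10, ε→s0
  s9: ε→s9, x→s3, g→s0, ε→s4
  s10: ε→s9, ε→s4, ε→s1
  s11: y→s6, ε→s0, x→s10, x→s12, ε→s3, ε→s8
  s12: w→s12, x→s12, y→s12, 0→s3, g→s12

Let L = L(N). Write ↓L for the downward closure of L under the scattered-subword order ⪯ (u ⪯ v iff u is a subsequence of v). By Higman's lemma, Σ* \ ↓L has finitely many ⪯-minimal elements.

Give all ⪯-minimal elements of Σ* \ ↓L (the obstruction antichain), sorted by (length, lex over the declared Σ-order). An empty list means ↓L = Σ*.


|Q|=13, |F|=1, |δ|=49 (22 ε).
min D↑ (2 st, q0=0, F={1}): 0:w→0,g→0,0→1,x→0,y→0 1:w→1,g→1,0→1,x→1,y→1 (ε-aug+det+¬).
'0': |S_i|=[2, 1] end={s3} — reject; 1/1 single-dels accept.
1 obstructions.

A = [0].


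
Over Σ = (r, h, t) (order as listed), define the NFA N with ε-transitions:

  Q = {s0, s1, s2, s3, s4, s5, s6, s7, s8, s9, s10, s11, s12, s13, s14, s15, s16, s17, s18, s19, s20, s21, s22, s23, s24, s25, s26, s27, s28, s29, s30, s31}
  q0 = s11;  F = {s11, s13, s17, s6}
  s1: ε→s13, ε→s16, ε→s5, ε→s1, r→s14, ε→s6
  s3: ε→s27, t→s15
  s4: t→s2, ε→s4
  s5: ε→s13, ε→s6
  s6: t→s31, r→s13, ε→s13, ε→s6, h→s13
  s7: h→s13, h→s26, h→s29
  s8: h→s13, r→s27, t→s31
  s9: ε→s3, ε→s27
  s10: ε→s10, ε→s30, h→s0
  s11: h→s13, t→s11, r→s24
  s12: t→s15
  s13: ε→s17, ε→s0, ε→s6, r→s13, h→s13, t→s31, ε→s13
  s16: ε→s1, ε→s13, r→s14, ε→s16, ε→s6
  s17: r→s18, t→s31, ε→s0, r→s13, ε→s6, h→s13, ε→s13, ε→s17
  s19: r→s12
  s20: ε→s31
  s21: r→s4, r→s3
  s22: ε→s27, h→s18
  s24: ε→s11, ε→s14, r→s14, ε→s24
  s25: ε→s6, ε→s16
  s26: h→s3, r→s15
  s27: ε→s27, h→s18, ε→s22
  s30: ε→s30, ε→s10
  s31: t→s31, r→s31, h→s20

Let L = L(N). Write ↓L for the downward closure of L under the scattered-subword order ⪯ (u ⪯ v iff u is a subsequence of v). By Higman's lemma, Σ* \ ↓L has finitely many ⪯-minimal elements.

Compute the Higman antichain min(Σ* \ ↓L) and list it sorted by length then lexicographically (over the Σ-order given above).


|Q|=32, |F|=4, |δ|=74 (38 ε).
min D↑ (3 st, q0=0, F={2}): 0:r→0,h→1,t→0 1:r→1,h→1,t→2 2:r→2,h→2,t→2 [Hopcroft].
'ht': N↓-sim [10, 7, 2] end={s20,s31} ∉↓L; 2/2 del acc.
1 words, ⪯-incomp.

min(Σ*\↓L) = [ht].


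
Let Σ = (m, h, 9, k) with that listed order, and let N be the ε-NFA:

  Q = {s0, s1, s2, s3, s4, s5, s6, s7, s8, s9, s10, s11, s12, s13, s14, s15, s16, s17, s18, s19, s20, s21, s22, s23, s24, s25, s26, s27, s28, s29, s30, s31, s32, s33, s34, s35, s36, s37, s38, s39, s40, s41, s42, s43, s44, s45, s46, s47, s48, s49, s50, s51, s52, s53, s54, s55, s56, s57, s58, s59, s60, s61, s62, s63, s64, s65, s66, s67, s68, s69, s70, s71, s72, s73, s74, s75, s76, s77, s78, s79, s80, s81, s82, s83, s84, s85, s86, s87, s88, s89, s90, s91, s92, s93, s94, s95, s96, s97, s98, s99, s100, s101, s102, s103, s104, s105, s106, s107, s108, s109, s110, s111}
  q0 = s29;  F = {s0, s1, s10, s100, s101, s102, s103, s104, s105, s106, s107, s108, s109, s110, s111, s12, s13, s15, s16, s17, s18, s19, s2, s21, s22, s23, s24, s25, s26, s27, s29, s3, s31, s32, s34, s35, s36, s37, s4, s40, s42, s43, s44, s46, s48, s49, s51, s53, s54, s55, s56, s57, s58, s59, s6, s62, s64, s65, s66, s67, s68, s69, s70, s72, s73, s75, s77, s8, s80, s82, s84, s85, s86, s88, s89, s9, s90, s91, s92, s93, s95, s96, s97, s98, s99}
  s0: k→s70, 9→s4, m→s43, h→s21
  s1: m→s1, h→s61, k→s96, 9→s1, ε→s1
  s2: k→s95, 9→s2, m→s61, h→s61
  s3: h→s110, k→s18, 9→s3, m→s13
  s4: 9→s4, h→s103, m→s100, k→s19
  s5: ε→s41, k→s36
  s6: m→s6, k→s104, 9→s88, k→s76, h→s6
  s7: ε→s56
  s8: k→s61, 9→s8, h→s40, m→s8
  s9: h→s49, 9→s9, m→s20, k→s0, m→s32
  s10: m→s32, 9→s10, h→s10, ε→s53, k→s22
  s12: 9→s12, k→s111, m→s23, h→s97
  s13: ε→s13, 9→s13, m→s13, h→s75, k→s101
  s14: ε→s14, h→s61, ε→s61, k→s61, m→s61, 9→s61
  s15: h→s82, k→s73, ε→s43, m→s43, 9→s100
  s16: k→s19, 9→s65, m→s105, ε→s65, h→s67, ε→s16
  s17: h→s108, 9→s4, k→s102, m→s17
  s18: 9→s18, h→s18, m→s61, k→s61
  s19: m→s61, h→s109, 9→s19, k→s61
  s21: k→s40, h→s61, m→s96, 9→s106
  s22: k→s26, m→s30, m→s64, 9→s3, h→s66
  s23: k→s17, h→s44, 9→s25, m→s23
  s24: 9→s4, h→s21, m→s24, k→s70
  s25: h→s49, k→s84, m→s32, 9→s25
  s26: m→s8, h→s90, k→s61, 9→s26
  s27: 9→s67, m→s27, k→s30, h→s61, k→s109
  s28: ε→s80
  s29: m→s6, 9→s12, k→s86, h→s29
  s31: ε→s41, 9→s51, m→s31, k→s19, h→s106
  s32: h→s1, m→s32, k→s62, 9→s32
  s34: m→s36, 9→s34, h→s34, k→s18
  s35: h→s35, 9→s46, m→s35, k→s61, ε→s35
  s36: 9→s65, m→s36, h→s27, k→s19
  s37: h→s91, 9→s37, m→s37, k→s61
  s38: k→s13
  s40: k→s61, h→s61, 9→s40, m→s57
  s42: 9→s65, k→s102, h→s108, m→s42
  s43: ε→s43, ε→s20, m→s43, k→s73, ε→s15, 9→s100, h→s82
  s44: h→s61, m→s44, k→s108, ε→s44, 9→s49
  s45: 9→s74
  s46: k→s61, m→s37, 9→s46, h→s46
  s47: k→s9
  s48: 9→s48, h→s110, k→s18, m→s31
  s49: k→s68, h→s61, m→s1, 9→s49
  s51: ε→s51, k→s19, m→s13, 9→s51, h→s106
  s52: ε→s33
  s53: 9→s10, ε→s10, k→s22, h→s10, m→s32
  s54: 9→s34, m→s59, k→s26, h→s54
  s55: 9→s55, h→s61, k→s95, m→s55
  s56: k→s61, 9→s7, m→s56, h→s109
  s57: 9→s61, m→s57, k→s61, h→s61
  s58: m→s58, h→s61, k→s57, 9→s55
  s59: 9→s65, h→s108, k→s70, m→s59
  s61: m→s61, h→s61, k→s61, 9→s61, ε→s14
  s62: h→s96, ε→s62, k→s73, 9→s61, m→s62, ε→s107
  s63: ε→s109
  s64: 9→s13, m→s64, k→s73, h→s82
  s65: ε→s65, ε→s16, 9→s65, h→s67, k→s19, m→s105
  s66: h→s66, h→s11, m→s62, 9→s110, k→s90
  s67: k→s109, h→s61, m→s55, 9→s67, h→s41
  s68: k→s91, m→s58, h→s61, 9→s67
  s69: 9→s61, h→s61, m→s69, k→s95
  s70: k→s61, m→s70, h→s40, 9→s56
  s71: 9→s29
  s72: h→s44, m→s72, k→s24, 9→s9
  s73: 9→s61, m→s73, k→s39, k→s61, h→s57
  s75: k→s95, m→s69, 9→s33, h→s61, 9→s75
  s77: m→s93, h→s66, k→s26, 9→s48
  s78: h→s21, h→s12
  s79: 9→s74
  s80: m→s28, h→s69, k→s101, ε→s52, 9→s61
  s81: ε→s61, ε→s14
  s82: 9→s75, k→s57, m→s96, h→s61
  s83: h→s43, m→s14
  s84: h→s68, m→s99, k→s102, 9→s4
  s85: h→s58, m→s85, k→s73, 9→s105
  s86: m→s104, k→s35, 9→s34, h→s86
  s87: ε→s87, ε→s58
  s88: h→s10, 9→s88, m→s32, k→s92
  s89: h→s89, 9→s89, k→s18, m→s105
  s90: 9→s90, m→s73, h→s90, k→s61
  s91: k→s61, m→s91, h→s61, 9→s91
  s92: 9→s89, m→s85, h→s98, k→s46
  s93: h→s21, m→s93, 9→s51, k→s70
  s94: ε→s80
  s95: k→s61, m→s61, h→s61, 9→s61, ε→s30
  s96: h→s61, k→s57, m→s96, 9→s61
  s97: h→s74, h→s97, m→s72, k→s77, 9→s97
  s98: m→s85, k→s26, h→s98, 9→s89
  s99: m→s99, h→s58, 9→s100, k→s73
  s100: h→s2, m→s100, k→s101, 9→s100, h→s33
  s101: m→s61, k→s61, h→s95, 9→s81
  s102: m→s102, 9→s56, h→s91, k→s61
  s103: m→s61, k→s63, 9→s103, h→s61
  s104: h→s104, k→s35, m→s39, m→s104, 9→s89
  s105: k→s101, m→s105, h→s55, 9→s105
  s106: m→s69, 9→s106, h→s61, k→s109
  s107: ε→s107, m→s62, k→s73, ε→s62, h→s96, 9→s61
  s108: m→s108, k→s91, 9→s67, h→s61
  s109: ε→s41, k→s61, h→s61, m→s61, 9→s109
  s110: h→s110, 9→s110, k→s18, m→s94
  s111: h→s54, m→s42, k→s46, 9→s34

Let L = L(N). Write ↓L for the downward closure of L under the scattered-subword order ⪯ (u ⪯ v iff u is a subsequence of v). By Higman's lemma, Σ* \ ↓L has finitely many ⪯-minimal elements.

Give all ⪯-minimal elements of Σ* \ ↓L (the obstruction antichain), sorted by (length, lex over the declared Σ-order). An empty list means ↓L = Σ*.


Antichain: [kkk, 9mhh, k9km, m9mk9, 9mk9hm, 9hkhm9].

|Q|=112, |F|=85, |δ|=405 (36 ε).
min D↑ (82 st, q0=0, F={25}): 0:m→1,h→0,9→2,k→3 1:m→1,h→1,9→4,k→5 2:m→6,h→7,9→2,k→8 3:m→5,h→3,9→9,k→10 4:m→11,h→12,9→4,k→13 5:m→5,h→5,9→14,k→10 6:m→6,h→15,9→16,k→17 7:m→18,h→7,9→7,k→19 8:m→20,h→21,9→9,k→22 9:m→23,h→9,9→9,k→24 10:m→10,h→10,9→22,k→25 11:m→11,h→26,9→11,k→27 12:m→11,h→12,9→12,k→28 13:m→29,h→30,9→14,k→22 14:m→31,h→14,9→14,k→24 15:m→15,h→25,9→32,k→33 16:m→11,h→32,9→16,k→34 17:m→17,h→33,9→35,k→36 18:m→18,h→15,9→37,k→38 19:m→39,h→40,9→41,k→42 20:m→20,h→33,9→43,k→36 21:m→44,h→21,9→9,k→42 22:m→45,h→22,9→22,k→25 23:m→23,h→46,9→43,k→47 24:m→25,h→24,9→24,k→25 25:m→25,h→25,9→25,k→25 26:m→26,h→25,9→26,k→48 27:m→27,h→48,9→25,k→49 28:m→50,h→40,9→51,k→42 29:m→29,h→52,9→31,k→49 30:m→29,h→30,9→14,k→42 31:m→31,h→53,9→31,k→54 32:m→26,h→25,9→32,k→55 33:m→33,h→25,9→56,k→57 34:m→58,h→55,9→35,k→36 35:m→59,h→60,9→35,k→47 36:m→36,h→57,9→61,k→25 37:m→11,h→32,9→37,k→62 38:m→38,h→63,9→35,k→64 39:m→39,h→63,9→65,k→64 40:m→27,h→40,9→66,k→67 41:m→68,h→66,9→41,k→24 42:m→69,h→67,9→42,k→25 43:m→31,h→56,9→43,k→47 44:m→44,h→33,9→43,k→64 45:m→45,h→57,9→45,k→25 46:m→46,h→25,9→56,k→70 47:m→25,h→70,9→47,k→25 48:m→48,h→25,9→25,k→71 49:m→49,h→71,9→25,k→25 50:m→50,h→72,9→73,k→49 51:m→73,h→66,9→51,k→24 52:m→52,h→25,9→53,k→71 53:m→53,h→25,9→53,k→74 54:m→25,h→74,9→25,k→25 55:m→52,h→25,9→56,k→57 56:m→53,h→25,9→56,k→70 57:m→57,h→25,9→57,k→25 58:m→58,h→52,9→59,k→49 59:m→59,h→75,9→59,k→54 60:m→25,h→25,9→60,k→70 61:m→61,h→70,9→61,k→25 62:m→76,h→63,9→35,k→64 63:m→48,h→25,9→77,k→78 64:m→64,h→78,9→61,k→25 65:m→73,h→77,9→65,k→47 66:m→79,h→66,9→66,k→24 67:m→49,h→67,9→67,k→25 68:m→68,h→77,9→65,k→47 69:m→69,h→78,9→69,k→25 70:m→25,h→25,9→70,k→25 71:m→71,h→25,9→25,k→25 72:m→48,h→25,9→80,k→71 73:m→73,h→80,9→73,k→54 74:m→25,h→25,9→25,k→25 75:m→25,h→25,9→75,k→74 76:m→76,h→72,9→59,k→49 77:m→81,h→25,9→77,k→70 78:m→71,h→25,9→78,k→25 79:m→79,h→81,9→25,k→54 80:m→81,h→25,9→80,k→74 81:m→81,h→25,9→25,k→74 [Hopcroft].
'kkk': N↓-sim [101, 85, 26, 3] end={s14,s39,s61} — reject; 3/3 deletions ∈↓L.
'9mhh': |S_i|=[101, 95, 72, 28, 3] end={s14,s41,s61} — reject; 4/4 del acc.
'k9km': |S_i|=[101, 85, 50, 12, 2] end={s14,s61} — reject; 4/4 single-dels accept.
'm9mk9': |S_i|=[101, 91, 75, 44, 12, 3] end={s14,s61,s81} rej; 5/5 del acc.
'9mk9hm': run [101, 95, 72, 45, 25, 10, 2] end={s14,s61} ∉↓L; 6/6 deletions ∈↓L.
'9hkhm9': run [101, 95, 84, 61, 33, 18, 3] end={s14,s61,s81} — reject; 6/6 single-dels accept.
6 obstructions.


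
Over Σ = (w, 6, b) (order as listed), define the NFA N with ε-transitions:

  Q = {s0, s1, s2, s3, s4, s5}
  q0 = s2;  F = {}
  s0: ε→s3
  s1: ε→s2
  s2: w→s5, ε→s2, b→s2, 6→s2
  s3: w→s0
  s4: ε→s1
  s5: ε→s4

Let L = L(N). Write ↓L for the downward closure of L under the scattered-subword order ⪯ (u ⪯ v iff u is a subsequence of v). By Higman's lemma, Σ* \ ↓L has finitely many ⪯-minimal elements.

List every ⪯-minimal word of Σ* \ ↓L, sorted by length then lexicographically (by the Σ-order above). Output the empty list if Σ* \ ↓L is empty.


|Q|=6, |F|=0, |δ|=9 (5 ε).
min D↑ (1 st, q0=0, F={0}): 0:w→0,6→0,b→0.
ε ∈ L(D↑) ⇒ ↓L = ∅.

A = [ε].


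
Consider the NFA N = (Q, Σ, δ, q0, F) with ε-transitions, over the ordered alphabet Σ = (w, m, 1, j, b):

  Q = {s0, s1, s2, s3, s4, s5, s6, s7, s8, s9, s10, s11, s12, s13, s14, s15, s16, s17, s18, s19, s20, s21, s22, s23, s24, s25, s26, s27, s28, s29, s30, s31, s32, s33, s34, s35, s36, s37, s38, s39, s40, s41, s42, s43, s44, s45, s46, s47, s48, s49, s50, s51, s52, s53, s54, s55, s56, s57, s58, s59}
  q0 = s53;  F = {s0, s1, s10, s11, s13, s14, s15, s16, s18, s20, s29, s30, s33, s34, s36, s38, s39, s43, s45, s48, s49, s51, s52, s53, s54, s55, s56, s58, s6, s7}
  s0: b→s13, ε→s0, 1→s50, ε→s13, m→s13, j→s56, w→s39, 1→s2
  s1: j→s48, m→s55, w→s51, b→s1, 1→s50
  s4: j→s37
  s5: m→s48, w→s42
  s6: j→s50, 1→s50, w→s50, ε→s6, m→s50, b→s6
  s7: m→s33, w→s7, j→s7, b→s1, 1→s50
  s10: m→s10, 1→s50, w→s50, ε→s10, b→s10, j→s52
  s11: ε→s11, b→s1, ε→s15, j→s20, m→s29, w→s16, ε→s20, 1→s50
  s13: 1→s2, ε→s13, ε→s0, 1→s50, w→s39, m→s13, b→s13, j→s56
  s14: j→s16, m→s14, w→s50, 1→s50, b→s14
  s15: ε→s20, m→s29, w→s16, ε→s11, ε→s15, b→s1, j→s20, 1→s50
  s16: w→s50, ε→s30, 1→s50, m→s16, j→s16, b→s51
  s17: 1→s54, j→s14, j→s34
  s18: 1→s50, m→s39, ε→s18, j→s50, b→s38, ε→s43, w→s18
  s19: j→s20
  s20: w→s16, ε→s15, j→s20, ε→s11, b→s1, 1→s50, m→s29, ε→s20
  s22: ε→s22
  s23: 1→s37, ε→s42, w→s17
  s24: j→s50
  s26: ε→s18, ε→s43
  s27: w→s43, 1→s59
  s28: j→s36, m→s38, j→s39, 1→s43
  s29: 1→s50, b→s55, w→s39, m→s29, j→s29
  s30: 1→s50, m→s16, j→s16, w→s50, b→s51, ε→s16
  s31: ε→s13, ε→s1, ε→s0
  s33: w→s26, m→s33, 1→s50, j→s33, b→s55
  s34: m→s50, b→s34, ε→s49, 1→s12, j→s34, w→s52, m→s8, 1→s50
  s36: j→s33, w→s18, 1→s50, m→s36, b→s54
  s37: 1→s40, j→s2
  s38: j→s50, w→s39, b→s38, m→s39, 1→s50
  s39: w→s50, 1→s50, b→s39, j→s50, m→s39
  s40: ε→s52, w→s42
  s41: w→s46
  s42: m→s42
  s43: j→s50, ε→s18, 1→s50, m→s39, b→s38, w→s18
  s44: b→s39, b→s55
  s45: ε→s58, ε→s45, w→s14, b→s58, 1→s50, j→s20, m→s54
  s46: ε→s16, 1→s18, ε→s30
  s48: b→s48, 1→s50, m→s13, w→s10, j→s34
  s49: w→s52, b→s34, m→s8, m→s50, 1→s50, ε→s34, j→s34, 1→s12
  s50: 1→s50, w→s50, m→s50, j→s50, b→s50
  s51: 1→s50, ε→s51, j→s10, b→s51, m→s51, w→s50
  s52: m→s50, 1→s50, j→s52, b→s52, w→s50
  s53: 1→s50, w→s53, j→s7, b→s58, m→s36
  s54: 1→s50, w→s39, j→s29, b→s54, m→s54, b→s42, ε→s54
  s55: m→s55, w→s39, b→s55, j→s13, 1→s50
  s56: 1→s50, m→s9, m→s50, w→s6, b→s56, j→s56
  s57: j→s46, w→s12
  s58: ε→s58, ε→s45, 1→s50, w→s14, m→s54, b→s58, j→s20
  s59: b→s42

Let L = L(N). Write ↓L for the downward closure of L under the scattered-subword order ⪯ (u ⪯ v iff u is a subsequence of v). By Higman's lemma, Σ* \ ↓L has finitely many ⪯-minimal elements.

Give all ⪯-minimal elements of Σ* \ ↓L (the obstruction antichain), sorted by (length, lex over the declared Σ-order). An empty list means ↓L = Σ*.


A = [1, mwj, bww, mwmw, jbjjm].

|Q|=60, |F|=30, |δ|=228 (38 ε).
min D↑ (24 st, q0=0, F={2}): 0:w→0,m→1,1→2,j→3,b→4 1:w→5,m→1,1→2,j→6,b→7 2:w→2,m→2,1→2,j→2,b→2 3:w→3,m→6,1→2,j→3,b→8 4:w→9,m→7,1→2,j→10,b→4 5:w→5,m→11,1→2,j→2,b→12 6:w→5,m→6,1→2,j→6,b→13 7:w→11,m→7,1→2,j→14,b→7 8:w→15,m→13,1→2,j→16,b→8 9:w→2,m→9,1→2,j→17,b→9 10:w→17,m→14,1→2,j→10,b→8 11:w→2,m→11,1→2,j→2,b→11 12:w→11,m→11,1→2,j→2,b→12 13:w→11,m→13,1→2,j→18,b→13 14:w→11,m→14,1→2,j→14,b→13 15:w→2,m→15,1→2,j→19,b→15 16:w→19,m→18,1→2,j→20,b→16 17:w→2,m→17,1→2,j→17,b→15 18:w→11,m→18,1→2,j→21,b→18 19:w→2,m→19,1→2,j→22,b→19 20:w→22,m→2,1→2,j→20,b→20 21:w→23,m→2,1→2,j→21,b→21 22:w→2,m→2,1→2,j→22,b→22 23:w→2,m→2,1→2,j→2,b→23.
'1': run [37, 3] end={s12,s2,s50} ∉↓L; 1/1 single-dels accept.
'mwj': run [37, 25, 7, 1] end={s50} ∉↓L; 3/3 del acc.
'bww': |S_i|=[37, 30, 9, 1] end={s50} rej; 3/3 deletions ∈↓L.
'mwmw': |S_i|=[37, 25, 7, 2, 1] end={s50} ∉↓L; 4/4 deletions ∈↓L.
'jbjjm': run [37, 30, 19, 15, 9, 3] end={s50,s8,s9} rej; 5/5 deletions ∈↓L.
5 obstructions.


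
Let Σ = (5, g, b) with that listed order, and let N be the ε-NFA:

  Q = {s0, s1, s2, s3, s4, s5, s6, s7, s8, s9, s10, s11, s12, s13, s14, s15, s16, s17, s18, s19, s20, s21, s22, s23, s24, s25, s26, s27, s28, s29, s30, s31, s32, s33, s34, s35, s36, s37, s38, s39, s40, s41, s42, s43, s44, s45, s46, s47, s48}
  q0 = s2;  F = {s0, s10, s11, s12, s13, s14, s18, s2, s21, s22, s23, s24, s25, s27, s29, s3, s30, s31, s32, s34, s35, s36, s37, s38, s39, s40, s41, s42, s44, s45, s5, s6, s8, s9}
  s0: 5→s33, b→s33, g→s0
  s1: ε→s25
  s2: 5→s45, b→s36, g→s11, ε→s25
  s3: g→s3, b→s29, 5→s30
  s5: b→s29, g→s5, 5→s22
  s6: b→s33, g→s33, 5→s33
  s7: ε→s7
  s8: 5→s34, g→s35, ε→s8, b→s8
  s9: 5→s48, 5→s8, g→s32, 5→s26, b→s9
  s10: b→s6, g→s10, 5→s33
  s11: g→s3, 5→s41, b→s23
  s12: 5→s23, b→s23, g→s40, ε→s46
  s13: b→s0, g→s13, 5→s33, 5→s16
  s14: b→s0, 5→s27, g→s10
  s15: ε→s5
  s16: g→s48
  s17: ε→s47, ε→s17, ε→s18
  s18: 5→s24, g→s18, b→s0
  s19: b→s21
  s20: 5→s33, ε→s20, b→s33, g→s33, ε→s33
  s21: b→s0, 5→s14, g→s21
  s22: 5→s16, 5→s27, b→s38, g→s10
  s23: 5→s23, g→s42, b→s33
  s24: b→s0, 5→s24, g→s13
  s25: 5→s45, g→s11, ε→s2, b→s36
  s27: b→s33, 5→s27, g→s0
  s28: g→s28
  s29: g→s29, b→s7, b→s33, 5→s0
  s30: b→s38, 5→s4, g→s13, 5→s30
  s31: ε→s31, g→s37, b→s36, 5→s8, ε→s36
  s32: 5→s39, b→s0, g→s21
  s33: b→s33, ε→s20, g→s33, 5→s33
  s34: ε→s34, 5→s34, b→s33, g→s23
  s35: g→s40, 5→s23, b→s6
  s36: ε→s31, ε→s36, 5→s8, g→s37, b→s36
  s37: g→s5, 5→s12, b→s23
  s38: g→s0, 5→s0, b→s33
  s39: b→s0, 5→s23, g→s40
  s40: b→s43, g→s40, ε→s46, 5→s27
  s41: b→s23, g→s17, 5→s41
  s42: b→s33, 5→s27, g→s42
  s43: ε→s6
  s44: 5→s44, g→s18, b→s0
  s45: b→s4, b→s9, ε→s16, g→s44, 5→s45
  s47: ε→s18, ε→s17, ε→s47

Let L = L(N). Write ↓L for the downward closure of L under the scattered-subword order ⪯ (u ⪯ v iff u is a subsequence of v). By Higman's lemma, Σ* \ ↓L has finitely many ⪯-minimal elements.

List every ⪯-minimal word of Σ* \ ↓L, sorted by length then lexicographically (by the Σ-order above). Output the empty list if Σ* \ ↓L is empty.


min(Σ*\↓L) = [gbb, 5gb5, b55b, gg5g5, ggb55, b5gbg].

|Q|=49, |F|=34, |δ|=142 (24 ε).
min D↑ (33 st, q0=0, F={17}): 0:5→1,g→2,b→3 1:5→1,g→4,b→5 2:5→6,g→7,b→8 3:5→9,g→10,b→3 4:5→4,g→11,b→12 5:5→9,g→13,b→5 6:5→6,g→11,b→8 7:5→14,g→7,b→15 8:5→8,g→16,b→17 9:5→18,g→19,b→9 10:5→20,g→21,b→8 11:5→22,g→11,b→12 12:5→17,g→12,b→17 13:5→23,g→24,b→12 14:5→14,g→25,b→26 15:5→12,g→15,b→17 16:5→27,g→16,b→17 17:5→17,g→17,b→17 18:5→18,g→8,b→17 19:5→8,g→28,b→29 20:5→8,g→28,b→8 21:5→30,g→21,b→15 22:5→22,g→25,b→12 23:5→8,g→28,b→12 24:5→31,g→24,b→12 25:5→17,g→25,b→12 26:5→12,g→12,b→17 27:5→27,g→12,b→17 28:5→27,g→28,b→29 29:5→17,g→17,b→17 30:5→27,g→32,b→26 31:5→27,g→32,b→12 32:5→17,g→32,b→29 [Hopcroft].
'gbb': |S_i|=[45, 36, 11, 3] end={s20,s33,s7} ∉↓L; 3/3 del acc.
'5gb5': run [45, 35, 24, 5, 2] end={s20,s33} rej; 4/4 single-dels accept.
'b55b': N↓-sim [45, 32, 22, 9, 2] end={s20,s33} ∉↓L; 4/4 deletions ∈↓L.
'gg5g5': run [45, 36, 27, 15, 8, 4] end={s16,s20,s33,s48} ∉↓L; 5/5 deletions ∈↓L.
'ggb55': run [45, 36, 27, 8, 3, 2] end={s20,s33} ∉↓L; 5/5 deletions ∈↓L.
'b5gbg': |S_i|=[45, 32, 22, 13, 4, 2] end={s20,s33} ∉↓L; 5/5 del acc.
6 obstructions.


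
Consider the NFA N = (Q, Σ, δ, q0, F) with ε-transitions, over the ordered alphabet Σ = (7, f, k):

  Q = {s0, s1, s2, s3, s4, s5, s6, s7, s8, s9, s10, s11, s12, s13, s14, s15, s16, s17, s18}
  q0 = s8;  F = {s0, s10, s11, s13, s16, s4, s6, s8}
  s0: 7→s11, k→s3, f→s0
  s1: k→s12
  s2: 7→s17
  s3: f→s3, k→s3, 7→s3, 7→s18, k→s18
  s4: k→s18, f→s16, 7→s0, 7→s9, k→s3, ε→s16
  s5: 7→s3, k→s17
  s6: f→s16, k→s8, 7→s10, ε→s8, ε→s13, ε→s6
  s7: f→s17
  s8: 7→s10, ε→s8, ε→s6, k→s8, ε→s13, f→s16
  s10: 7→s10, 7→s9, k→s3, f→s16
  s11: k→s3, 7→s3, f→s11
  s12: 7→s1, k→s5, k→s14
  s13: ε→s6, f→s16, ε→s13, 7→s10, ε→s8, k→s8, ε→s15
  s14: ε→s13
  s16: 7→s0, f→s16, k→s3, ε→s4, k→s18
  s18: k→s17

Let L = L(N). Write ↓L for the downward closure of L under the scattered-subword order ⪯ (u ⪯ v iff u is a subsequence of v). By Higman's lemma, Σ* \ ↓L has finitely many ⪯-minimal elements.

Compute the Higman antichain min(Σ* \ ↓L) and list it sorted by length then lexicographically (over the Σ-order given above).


A = [7k, fk, f777].

|Q|=19, |F|=8, |δ|=55 (13 ε).
min D↑ (6 st, q0=0, F={3}): 0:7→1,f→2,k→0 1:7→1,f→2,k→3 2:7→4,f→2,k→3 3:7→3,f→3,k→3 4:7→5,f→4,k→3 5:7→3,f→5,k→3.
'7k': N↓-sim [13, 9, 3] end={s17,s18,s3} — reject; 2/2 del acc.
'fk': N↓-sim [13, 8, 3] end={s17,s18,s3} ∉↓L; 2/2 deletions ∈↓L.
'f777': N↓-sim [13, 8, 6, 4, 3] end={s17,s18,s3} — reject; 4/4 single-dels accept.
3 minimals (antichain).


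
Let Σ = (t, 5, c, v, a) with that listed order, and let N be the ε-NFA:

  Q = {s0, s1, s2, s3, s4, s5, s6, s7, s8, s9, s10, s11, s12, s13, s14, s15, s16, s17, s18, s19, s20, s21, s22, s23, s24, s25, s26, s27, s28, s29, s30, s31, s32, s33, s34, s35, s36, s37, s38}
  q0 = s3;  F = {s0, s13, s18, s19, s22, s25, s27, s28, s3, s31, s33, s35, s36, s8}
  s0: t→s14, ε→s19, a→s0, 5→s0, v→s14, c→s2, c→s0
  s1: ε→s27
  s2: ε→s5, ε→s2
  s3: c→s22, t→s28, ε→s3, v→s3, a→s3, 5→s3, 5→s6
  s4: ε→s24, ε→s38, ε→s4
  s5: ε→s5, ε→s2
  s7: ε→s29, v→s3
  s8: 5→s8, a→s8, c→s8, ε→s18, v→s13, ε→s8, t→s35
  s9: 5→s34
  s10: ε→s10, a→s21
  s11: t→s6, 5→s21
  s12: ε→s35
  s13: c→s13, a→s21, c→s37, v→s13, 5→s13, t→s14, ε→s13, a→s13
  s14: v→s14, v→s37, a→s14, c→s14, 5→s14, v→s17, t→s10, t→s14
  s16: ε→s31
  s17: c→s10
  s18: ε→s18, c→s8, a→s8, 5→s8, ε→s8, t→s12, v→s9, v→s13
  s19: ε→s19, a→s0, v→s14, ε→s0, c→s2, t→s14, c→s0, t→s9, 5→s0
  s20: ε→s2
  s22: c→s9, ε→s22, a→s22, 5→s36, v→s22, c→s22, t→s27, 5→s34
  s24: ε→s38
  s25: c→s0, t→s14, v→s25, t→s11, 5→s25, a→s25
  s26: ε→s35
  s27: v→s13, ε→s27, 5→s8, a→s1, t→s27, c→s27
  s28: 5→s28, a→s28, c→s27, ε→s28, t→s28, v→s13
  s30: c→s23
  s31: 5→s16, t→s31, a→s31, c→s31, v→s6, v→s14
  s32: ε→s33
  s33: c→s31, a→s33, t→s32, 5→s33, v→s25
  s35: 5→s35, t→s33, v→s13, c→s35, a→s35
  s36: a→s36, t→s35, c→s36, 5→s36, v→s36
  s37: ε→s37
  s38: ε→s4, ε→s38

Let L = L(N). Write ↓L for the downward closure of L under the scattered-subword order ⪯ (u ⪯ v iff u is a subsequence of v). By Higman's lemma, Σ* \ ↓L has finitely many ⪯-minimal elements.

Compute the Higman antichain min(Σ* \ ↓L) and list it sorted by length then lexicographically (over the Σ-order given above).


Antichain: [tvt, c5ttcv].

|Q|=39, |F|=14, |δ|=127 (31 ε).
min D↑ (13 st, q0=0, F={7}): 0:t→1,5→0,c→2,v→0,a→0 1:t→1,5→1,c→3,v→4,a→1 2:t→3,5→5,c→2,v→2,a→2 3:t→3,5→6,c→3,v→4,a→3 4:t→7,5→4,c→4,v→4,a→4 5:t→8,5→5,c→5,v→5,a→5 6:t→8,5→6,c→6,v→4,a→6 7:t→7,5→7,c→7,v→7,a→7 8:t→9,5→8,c→8,v→4,a→8 9:t→9,5→9,c→10,v→11,a→9 10:t→10,5→10,c→10,v→7,a→10 11:t→7,5→11,c→12,v→11,a→11 12:t→7,5→12,c→12,v→7,a→12 (ε-aug+det+¬).
'tvt': run [29, 26, 15, 9] end={s10,s11,s14,s17,s21,s34,s37,s6,s9} — reject; 3/3 single-dels accept.
'c5ttcv': N↓-sim [29, 27, 24, 21, 18, 14, 6] end={s10,s14,s17,s21,s37,s6} — reject; 6/6 deletions ∈↓L.
2 words, ⪯-incomp.


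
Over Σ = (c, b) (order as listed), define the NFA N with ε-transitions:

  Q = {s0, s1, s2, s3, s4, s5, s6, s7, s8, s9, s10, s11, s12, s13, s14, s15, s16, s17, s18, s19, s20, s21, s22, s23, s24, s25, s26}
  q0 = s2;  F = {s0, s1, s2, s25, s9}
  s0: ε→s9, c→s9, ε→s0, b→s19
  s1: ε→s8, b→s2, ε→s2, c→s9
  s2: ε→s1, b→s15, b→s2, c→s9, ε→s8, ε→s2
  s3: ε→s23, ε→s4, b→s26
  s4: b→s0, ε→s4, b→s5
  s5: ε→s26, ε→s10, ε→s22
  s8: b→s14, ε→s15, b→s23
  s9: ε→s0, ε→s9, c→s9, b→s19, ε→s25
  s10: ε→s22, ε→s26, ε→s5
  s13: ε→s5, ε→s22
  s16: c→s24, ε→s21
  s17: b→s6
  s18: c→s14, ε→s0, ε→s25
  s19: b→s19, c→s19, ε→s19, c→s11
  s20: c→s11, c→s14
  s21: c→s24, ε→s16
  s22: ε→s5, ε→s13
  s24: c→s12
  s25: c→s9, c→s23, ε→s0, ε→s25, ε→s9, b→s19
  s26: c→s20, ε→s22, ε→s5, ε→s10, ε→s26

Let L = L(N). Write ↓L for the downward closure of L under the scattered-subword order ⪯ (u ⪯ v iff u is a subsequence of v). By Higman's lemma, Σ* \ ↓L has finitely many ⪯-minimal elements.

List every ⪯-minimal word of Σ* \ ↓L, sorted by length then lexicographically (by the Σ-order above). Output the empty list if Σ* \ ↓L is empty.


|Q|=27, |F|=5, |δ|=64 (36 ε).
min D↑ (3 st, q0=0, F={2}): 0:c→1,b→0 1:c→1,b→2 2:c→2,b→2 (ε-aug+det+¬).
'cb': |S_i|=[11, 6, 2] end={s11,s19} ∉↓L; 2/2 single-dels accept.
1 minimals (antichain).

Antichain: [cb].


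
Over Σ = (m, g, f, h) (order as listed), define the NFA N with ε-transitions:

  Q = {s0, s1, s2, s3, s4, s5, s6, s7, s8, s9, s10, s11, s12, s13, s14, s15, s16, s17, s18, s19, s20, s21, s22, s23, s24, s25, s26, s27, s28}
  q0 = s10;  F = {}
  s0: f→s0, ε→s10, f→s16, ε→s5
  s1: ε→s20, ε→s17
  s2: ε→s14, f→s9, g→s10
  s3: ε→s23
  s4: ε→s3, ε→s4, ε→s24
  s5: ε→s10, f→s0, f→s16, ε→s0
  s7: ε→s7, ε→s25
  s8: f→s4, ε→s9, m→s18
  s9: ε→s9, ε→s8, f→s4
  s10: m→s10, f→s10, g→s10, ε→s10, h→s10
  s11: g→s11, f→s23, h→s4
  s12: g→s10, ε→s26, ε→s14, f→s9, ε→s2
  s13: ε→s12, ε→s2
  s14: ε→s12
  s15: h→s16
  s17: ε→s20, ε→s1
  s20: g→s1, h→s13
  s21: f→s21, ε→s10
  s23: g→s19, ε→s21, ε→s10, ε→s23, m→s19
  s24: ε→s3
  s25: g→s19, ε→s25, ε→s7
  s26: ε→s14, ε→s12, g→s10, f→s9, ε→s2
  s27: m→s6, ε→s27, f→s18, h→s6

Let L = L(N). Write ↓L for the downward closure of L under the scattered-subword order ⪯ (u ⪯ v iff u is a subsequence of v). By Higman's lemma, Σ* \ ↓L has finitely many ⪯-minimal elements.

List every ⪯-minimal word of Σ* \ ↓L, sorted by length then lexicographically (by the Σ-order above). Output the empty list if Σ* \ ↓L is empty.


Antichain: [ε].

|Q|=29, |F|=0, |δ|=66 (36 ε).
min D↑ (1 st, q0=0, F={0}): 0:m→0,g→0,f→0,h→0 [Hopcroft].
ε ∈ L(D↑) — L = ∅.


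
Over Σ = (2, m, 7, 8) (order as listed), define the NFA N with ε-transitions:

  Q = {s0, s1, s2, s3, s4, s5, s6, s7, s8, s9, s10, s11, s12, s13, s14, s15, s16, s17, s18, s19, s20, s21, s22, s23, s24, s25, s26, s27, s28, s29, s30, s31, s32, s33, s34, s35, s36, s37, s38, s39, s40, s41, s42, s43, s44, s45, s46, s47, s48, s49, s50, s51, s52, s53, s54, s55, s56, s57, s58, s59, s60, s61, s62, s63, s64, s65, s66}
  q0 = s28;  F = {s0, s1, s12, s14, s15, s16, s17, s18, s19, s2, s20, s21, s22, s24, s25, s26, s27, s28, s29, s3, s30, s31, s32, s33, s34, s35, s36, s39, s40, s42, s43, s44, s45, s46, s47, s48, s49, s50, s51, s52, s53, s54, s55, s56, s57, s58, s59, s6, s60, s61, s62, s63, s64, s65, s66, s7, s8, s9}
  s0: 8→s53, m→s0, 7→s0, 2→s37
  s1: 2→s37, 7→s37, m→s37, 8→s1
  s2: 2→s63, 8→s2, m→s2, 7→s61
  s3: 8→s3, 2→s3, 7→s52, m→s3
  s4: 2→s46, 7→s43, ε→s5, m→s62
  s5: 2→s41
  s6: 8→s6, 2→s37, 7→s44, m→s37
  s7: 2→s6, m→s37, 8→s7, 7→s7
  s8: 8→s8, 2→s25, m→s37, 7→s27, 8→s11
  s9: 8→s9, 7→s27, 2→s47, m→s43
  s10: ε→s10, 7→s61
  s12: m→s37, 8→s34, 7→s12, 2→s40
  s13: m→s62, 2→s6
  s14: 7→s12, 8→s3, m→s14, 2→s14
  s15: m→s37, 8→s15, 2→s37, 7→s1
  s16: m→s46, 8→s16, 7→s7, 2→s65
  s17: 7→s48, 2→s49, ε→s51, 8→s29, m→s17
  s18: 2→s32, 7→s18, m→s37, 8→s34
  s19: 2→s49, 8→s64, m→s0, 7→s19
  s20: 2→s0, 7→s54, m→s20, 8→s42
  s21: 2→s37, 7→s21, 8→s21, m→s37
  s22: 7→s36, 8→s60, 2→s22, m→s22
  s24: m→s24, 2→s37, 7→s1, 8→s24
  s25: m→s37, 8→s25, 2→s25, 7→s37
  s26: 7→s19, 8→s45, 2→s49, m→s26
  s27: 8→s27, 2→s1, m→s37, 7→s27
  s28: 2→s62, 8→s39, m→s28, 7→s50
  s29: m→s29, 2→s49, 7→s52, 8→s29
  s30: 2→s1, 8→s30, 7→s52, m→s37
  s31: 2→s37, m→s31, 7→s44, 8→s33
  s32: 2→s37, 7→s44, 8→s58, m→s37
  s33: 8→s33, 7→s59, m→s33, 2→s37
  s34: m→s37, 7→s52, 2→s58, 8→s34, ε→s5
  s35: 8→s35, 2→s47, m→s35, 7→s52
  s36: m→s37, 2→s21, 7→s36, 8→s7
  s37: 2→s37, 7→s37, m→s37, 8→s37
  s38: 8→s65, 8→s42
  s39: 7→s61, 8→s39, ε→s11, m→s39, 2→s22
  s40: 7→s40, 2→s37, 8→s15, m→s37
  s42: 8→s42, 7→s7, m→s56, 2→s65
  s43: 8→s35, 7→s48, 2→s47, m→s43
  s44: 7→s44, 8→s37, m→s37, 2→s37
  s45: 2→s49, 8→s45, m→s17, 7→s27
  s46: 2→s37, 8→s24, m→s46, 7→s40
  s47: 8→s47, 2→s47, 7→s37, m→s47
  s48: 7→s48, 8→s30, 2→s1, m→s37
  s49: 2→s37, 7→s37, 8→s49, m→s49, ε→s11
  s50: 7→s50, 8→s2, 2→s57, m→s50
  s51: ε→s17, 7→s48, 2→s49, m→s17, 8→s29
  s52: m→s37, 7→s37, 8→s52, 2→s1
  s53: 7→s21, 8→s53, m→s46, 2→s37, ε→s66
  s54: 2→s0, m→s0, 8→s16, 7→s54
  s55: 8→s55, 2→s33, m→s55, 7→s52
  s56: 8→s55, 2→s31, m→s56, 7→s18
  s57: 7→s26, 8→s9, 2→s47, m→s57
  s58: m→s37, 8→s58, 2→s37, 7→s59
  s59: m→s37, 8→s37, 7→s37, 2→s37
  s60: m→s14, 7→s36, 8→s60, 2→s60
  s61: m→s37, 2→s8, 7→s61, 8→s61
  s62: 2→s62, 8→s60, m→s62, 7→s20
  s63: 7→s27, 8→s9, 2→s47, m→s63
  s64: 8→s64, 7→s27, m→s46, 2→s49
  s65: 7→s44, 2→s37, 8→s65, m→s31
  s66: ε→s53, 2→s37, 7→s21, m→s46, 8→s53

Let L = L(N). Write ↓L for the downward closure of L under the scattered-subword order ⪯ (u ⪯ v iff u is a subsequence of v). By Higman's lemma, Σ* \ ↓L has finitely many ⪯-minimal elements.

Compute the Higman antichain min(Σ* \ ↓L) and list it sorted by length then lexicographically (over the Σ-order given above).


|Q|=67, |F|=58, |δ|=255 (9 ε).
min D↑ (57 st, q0=0, F={20}): 0:2→1,m→0,7→2,8→3 1:2→1,m→1,7→4,8→5 2:2→6,m→2,7→2,8→7 3:2→8,m→3,7→9,8→3 4:2→10,m→4,7→11,8→12 5:2→5,m→13,7→14,8→5 6:2→15,m→6,7→16,8→17 7:2→18,m→7,7→9,8→7 8:2→8,m→8,7→14,8→5 9:2→19,m→20,7→9,8→9 10:2→20,m→10,7→10,8→21 11:2→10,m→10,7→11,8→22 12:2→23,m→24,7→25,8→12 13:2→13,m→13,7→26,8→27 14:2→28,m→20,7→14,8→25 15:2→15,m→15,7→20,8→15 16:2→29,m→16,7→30,8→31 17:2→15,m→32,7→33,8→17 18:2→15,m→18,7→33,8→17 19:2→34,m→20,7→33,8→19 20:2→20,m→20,7→20,8→20 21:2→20,m→35,7→28,8→21 22:2→23,m→35,7→25,8→22 23:2→20,m→36,7→37,8→23 24:2→36,m→24,7→38,8→39 25:2→40,m→20,7→25,8→25 26:2→41,m→20,7→26,8→42 27:2→27,m→27,7→43,8→27 28:2→20,m→20,7→28,8→28 29:2→20,m→29,7→20,8→29 30:2→29,m→10,7→30,8→44 31:2→29,m→45,7→33,8→31 32:2→15,m→32,7→46,8→47 33:2→48,m→20,7→33,8→33 34:2→34,m→20,7→20,8→34 35:2→20,m→35,7→41,8→49 36:2→20,m→36,7→37,8→50 37:2→20,m→20,7→37,8→20 38:2→51,m→20,7→38,8→42 39:2→50,m→39,7→43,8→39 40:2→20,m→20,7→37,8→40 41:2→20,m→20,7→41,8→52 42:2→53,m→20,7→43,8→42 43:2→48,m→20,7→20,8→43 44:2→29,m→35,7→33,8→44 45:2→29,m→45,7→46,8→54 46:2→48,m→20,7→46,8→55 47:2→15,m→47,7→43,8→47 48:2→20,m→20,7→20,8→48 49:2→20,m→49,7→48,8→49 50:2→20,m→50,7→56,8→50 51:2→20,m→20,7→37,8→53 52:2→20,m→20,7→48,8→52 53:2→20,m→20,7→56,8→53 54:2→29,m→54,7→43,8→54 55:2→48,m→20,7→43,8→55 56:2→20,m→20,7→20,8→20.
'87m': N↓-sim [62, 53, 25, 1] end={s37} rej; 3/3 deletions ∈↓L.
'2722': run [62, 57, 44, 21, 1] end={s37} rej; 4/4 single-dels accept.
'7227': N↓-sim [62, 55, 40, 6, 1] end={s37} — reject; 4/4 del acc.
'277m2': |S_i|=[62, 57, 44, 35, 16, 1] end={s37} — reject; 5/5 single-dels accept.
'278278': |S_i|=[62, 57, 44, 37, 13, 3, 1] end={s37} rej; 6/6 single-dels accept.
'28m877': run [62, 57, 48, 32, 19, 4, 1] end={s37} ∉↓L; 6/6 single-dels accept.
6 minimals (antichain).

min(Σ*\↓L) = [87m, 2722, 7227, 277m2, 278278, 28m877].


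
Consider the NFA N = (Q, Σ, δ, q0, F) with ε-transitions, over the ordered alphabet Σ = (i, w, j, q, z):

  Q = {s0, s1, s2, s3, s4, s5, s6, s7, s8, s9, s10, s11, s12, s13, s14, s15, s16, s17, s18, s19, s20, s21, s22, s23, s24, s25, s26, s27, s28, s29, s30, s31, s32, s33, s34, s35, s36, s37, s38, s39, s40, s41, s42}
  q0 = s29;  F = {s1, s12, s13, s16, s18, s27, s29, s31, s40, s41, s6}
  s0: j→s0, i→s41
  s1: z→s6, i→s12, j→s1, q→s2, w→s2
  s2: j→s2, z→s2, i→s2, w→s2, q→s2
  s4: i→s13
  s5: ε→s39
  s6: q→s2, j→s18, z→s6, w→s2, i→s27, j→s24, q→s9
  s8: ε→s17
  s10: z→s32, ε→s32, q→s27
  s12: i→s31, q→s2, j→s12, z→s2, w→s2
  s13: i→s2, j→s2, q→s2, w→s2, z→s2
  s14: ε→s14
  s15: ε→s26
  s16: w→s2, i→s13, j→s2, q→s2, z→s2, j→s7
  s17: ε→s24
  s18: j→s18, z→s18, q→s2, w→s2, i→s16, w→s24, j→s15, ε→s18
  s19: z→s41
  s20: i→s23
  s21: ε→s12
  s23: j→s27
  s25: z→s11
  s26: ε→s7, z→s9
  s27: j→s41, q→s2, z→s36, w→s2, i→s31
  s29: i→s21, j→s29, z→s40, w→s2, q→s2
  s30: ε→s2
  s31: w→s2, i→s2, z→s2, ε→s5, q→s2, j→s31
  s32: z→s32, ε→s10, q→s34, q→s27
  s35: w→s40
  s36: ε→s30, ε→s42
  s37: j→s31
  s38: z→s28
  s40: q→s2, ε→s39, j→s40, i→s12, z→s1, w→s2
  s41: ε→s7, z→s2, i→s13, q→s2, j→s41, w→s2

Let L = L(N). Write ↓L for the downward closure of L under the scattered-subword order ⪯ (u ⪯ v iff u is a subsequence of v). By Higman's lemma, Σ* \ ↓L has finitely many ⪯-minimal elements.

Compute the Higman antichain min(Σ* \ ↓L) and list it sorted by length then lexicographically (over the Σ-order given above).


|Q|=43, |F|=11, |δ|=97 (16 ε).
min D↑ (12 st, q0=0, F={2}): 0:i→1,w→2,j→0,q→2,z→3 1:i→4,w→2,j→1,q→2,z→2 2:i→2,w→2,j→2,q→2,z→2 3:i→1,w→2,j→3,q→2,z→5 4:i→2,w→2,j→4,q→2,z→2 5:i→1,w→2,j→5,q→2,z→6 6:i→7,w→2,j→8,q→2,z→6 7:i→4,w→2,j→9,q→2,z→2 8:i→10,w→2,j→8,q→2,z→8 9:i→11,w→2,j→9,q→2,z→2 10:i→11,w→2,j→2,q→2,z→2 11:i→2,w→2,j→2,q→2,z→2 (ε-aug+det+¬).
'w': N↓-sim [23, 2] end={s2,s24} ∉↓L; 1/1 deletions ∈↓L.
'q': run [23, 2] end={s2,s9} ∉↓L; 1/1 single-dels accept.
'iz': |S_i|=[23, 14, 4] end={s2,s30,s36,s42} ∉↓L; 2/2 single-dels accept.
'iii': run [23, 14, 5, 1] end={s2} rej; 3/3 single-dels accept.
'zzzjij': run [23, 21, 20, 18, 13, 4, 2] end={s2,s7} — reject; 6/6 deletions ∈↓L.
5 minimals (antichain).

Antichain: [w, q, iz, iii, zzzjij].


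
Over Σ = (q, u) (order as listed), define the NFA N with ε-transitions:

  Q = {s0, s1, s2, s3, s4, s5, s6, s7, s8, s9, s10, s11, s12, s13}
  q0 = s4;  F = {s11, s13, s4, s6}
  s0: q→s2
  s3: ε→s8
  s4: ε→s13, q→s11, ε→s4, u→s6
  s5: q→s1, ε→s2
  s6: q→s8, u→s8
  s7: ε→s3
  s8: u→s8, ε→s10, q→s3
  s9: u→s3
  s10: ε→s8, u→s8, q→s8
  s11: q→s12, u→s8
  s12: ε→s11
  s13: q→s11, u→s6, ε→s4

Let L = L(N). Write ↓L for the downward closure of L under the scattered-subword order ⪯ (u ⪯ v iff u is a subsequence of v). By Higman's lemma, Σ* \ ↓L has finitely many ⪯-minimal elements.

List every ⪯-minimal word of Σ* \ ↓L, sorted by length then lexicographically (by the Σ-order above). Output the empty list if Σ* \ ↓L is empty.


min(Σ*\↓L) = [qu, uq, uu].

|Q|=14, |F|=4, |δ|=24 (9 ε).
min D↑ (4 st, q0=0, F={3}): 0:q→1,u→2 1:q→1,u→3 2:q→3,u→3 3:q→3,u→3 [Hopcroft].
'qu': run [8, 5, 3] end={s10,s3,s8} rej; 2/2 del acc.
'uq': run [8, 4, 3] end={s10,s3,s8} ∉↓L; 2/2 single-dels accept.
'uu': |S_i|=[8, 4, 3] end={s10,s3,s8} — reject; 2/2 deletions ∈↓L.
3 minimals (antichain).


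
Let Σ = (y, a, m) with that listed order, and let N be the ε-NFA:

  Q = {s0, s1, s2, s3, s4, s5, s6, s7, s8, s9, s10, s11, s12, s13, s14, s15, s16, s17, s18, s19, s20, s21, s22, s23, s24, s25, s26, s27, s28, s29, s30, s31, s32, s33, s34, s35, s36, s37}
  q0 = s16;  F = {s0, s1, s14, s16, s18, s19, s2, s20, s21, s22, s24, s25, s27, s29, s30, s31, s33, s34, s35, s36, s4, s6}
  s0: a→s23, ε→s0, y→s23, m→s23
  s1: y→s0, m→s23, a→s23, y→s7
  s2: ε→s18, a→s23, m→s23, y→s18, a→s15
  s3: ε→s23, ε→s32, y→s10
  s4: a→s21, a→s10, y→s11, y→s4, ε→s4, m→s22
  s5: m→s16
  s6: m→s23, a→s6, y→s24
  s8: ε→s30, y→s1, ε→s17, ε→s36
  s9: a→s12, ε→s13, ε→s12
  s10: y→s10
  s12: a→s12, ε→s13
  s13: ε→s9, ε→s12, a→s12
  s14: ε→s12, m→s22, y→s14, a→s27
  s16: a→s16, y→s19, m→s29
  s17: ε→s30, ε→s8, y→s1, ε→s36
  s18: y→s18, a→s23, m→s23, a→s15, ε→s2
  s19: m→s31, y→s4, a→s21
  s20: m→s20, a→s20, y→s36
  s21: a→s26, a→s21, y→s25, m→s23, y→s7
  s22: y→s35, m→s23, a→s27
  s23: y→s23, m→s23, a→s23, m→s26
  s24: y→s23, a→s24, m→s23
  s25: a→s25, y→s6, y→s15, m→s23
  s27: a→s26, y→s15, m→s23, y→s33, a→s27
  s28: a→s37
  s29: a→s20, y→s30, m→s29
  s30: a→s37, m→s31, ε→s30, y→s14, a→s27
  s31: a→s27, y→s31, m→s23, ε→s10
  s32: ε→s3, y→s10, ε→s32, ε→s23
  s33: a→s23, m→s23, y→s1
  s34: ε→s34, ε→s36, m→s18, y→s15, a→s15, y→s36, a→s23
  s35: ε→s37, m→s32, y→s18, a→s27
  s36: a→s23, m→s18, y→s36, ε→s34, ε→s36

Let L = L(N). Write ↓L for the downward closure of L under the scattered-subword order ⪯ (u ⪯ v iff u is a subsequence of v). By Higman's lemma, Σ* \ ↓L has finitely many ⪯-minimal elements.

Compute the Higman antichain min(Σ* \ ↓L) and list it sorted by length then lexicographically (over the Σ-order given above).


|Q|=38, |F|=22, |δ|=121 (28 ε).
min D↑ (21 st, q0=0, F={10}): 0:y→1,a→0,m→2 1:y→3,a→4,m→5 2:y→6,a→7,m→2 3:y→3,a→4,m→8 4:y→9,a→4,m→10 5:y→5,a→11,m→10 6:y→12,a→11,m→5 7:y→13,a→7,m→7 8:y→14,a→11,m→10 9:y→15,a→9,m→10 10:y→10,a→10,m→10 11:y→16,a→11,m→10 12:y→12,a→11,m→8 13:y→13,a→10,m→17 14:y→17,a→11,m→10 15:y→18,a→15,m→10 16:y→19,a→10,m→10 17:y→17,a→10,m→10 18:y→10,a→18,m→10 19:y→20,a→10,m→10 20:y→10,a→10,m→10 [Hopcroft].
'yam': run [34, 31, 17, 2] end={s23,s26} rej; 3/3 single-dels accept.
'ymm': run [34, 31, 17, 5] end={s10,s23,s26,s3,s32} ∉↓L; 3/3 deletions ∈↓L.
'maya': run [34, 26, 17, 11, 3] end={s15,s23,s26} ∉↓L; 4/4 deletions ∈↓L.
'yymyya': run [34, 31, 29, 16, 15, 10, 3] end={s15,s23,s26} rej; 6/6 del acc.
'yayyyy': run [34, 31, 17, 11, 9, 6, 3] end={s10,s23,s26} rej; 6/6 single-dels accept.
5 words, ⪯-incomp.

A = [yam, ymm, maya, yymyya, yayyyy].
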